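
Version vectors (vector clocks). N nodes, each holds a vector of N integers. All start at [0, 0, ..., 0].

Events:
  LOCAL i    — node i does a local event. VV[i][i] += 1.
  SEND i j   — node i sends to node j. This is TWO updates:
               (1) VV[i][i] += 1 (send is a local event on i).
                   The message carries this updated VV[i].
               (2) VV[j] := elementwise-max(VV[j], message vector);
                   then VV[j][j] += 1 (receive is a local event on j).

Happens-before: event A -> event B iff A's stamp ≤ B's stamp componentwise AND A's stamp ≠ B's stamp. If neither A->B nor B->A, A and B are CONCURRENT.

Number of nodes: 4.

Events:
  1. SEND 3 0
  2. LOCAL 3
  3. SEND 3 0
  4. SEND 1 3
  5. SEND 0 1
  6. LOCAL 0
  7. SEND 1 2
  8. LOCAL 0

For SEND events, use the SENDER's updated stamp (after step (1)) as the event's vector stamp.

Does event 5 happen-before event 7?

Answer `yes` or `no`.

Answer: yes

Derivation:
Initial: VV[0]=[0, 0, 0, 0]
Initial: VV[1]=[0, 0, 0, 0]
Initial: VV[2]=[0, 0, 0, 0]
Initial: VV[3]=[0, 0, 0, 0]
Event 1: SEND 3->0: VV[3][3]++ -> VV[3]=[0, 0, 0, 1], msg_vec=[0, 0, 0, 1]; VV[0]=max(VV[0],msg_vec) then VV[0][0]++ -> VV[0]=[1, 0, 0, 1]
Event 2: LOCAL 3: VV[3][3]++ -> VV[3]=[0, 0, 0, 2]
Event 3: SEND 3->0: VV[3][3]++ -> VV[3]=[0, 0, 0, 3], msg_vec=[0, 0, 0, 3]; VV[0]=max(VV[0],msg_vec) then VV[0][0]++ -> VV[0]=[2, 0, 0, 3]
Event 4: SEND 1->3: VV[1][1]++ -> VV[1]=[0, 1, 0, 0], msg_vec=[0, 1, 0, 0]; VV[3]=max(VV[3],msg_vec) then VV[3][3]++ -> VV[3]=[0, 1, 0, 4]
Event 5: SEND 0->1: VV[0][0]++ -> VV[0]=[3, 0, 0, 3], msg_vec=[3, 0, 0, 3]; VV[1]=max(VV[1],msg_vec) then VV[1][1]++ -> VV[1]=[3, 2, 0, 3]
Event 6: LOCAL 0: VV[0][0]++ -> VV[0]=[4, 0, 0, 3]
Event 7: SEND 1->2: VV[1][1]++ -> VV[1]=[3, 3, 0, 3], msg_vec=[3, 3, 0, 3]; VV[2]=max(VV[2],msg_vec) then VV[2][2]++ -> VV[2]=[3, 3, 1, 3]
Event 8: LOCAL 0: VV[0][0]++ -> VV[0]=[5, 0, 0, 3]
Event 5 stamp: [3, 0, 0, 3]
Event 7 stamp: [3, 3, 0, 3]
[3, 0, 0, 3] <= [3, 3, 0, 3]? True. Equal? False. Happens-before: True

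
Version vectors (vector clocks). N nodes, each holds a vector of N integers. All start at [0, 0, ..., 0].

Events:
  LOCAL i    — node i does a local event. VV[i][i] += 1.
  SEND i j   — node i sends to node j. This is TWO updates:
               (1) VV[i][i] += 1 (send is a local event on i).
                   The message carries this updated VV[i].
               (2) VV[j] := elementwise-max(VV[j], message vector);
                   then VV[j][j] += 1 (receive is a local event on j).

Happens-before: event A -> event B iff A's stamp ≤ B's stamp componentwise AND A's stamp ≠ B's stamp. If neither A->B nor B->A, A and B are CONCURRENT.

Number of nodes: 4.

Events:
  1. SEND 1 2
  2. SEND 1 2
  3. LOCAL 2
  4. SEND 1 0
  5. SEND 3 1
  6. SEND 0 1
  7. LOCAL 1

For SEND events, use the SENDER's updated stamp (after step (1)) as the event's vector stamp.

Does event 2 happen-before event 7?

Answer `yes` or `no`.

Initial: VV[0]=[0, 0, 0, 0]
Initial: VV[1]=[0, 0, 0, 0]
Initial: VV[2]=[0, 0, 0, 0]
Initial: VV[3]=[0, 0, 0, 0]
Event 1: SEND 1->2: VV[1][1]++ -> VV[1]=[0, 1, 0, 0], msg_vec=[0, 1, 0, 0]; VV[2]=max(VV[2],msg_vec) then VV[2][2]++ -> VV[2]=[0, 1, 1, 0]
Event 2: SEND 1->2: VV[1][1]++ -> VV[1]=[0, 2, 0, 0], msg_vec=[0, 2, 0, 0]; VV[2]=max(VV[2],msg_vec) then VV[2][2]++ -> VV[2]=[0, 2, 2, 0]
Event 3: LOCAL 2: VV[2][2]++ -> VV[2]=[0, 2, 3, 0]
Event 4: SEND 1->0: VV[1][1]++ -> VV[1]=[0, 3, 0, 0], msg_vec=[0, 3, 0, 0]; VV[0]=max(VV[0],msg_vec) then VV[0][0]++ -> VV[0]=[1, 3, 0, 0]
Event 5: SEND 3->1: VV[3][3]++ -> VV[3]=[0, 0, 0, 1], msg_vec=[0, 0, 0, 1]; VV[1]=max(VV[1],msg_vec) then VV[1][1]++ -> VV[1]=[0, 4, 0, 1]
Event 6: SEND 0->1: VV[0][0]++ -> VV[0]=[2, 3, 0, 0], msg_vec=[2, 3, 0, 0]; VV[1]=max(VV[1],msg_vec) then VV[1][1]++ -> VV[1]=[2, 5, 0, 1]
Event 7: LOCAL 1: VV[1][1]++ -> VV[1]=[2, 6, 0, 1]
Event 2 stamp: [0, 2, 0, 0]
Event 7 stamp: [2, 6, 0, 1]
[0, 2, 0, 0] <= [2, 6, 0, 1]? True. Equal? False. Happens-before: True

Answer: yes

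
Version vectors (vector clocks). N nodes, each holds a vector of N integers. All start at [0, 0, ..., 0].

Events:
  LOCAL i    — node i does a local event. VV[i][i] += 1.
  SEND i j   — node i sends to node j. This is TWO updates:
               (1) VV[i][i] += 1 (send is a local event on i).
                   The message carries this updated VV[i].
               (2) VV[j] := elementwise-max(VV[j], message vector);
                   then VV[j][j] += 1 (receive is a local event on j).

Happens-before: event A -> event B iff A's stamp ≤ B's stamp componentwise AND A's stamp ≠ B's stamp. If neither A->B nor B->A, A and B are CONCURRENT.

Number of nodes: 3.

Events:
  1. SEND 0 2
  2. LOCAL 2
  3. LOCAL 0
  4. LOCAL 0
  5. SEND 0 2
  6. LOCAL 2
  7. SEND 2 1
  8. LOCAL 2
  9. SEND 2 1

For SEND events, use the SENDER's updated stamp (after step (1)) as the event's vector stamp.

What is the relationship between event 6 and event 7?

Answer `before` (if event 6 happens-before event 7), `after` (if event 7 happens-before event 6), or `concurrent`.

Answer: before

Derivation:
Initial: VV[0]=[0, 0, 0]
Initial: VV[1]=[0, 0, 0]
Initial: VV[2]=[0, 0, 0]
Event 1: SEND 0->2: VV[0][0]++ -> VV[0]=[1, 0, 0], msg_vec=[1, 0, 0]; VV[2]=max(VV[2],msg_vec) then VV[2][2]++ -> VV[2]=[1, 0, 1]
Event 2: LOCAL 2: VV[2][2]++ -> VV[2]=[1, 0, 2]
Event 3: LOCAL 0: VV[0][0]++ -> VV[0]=[2, 0, 0]
Event 4: LOCAL 0: VV[0][0]++ -> VV[0]=[3, 0, 0]
Event 5: SEND 0->2: VV[0][0]++ -> VV[0]=[4, 0, 0], msg_vec=[4, 0, 0]; VV[2]=max(VV[2],msg_vec) then VV[2][2]++ -> VV[2]=[4, 0, 3]
Event 6: LOCAL 2: VV[2][2]++ -> VV[2]=[4, 0, 4]
Event 7: SEND 2->1: VV[2][2]++ -> VV[2]=[4, 0, 5], msg_vec=[4, 0, 5]; VV[1]=max(VV[1],msg_vec) then VV[1][1]++ -> VV[1]=[4, 1, 5]
Event 8: LOCAL 2: VV[2][2]++ -> VV[2]=[4, 0, 6]
Event 9: SEND 2->1: VV[2][2]++ -> VV[2]=[4, 0, 7], msg_vec=[4, 0, 7]; VV[1]=max(VV[1],msg_vec) then VV[1][1]++ -> VV[1]=[4, 2, 7]
Event 6 stamp: [4, 0, 4]
Event 7 stamp: [4, 0, 5]
[4, 0, 4] <= [4, 0, 5]? True
[4, 0, 5] <= [4, 0, 4]? False
Relation: before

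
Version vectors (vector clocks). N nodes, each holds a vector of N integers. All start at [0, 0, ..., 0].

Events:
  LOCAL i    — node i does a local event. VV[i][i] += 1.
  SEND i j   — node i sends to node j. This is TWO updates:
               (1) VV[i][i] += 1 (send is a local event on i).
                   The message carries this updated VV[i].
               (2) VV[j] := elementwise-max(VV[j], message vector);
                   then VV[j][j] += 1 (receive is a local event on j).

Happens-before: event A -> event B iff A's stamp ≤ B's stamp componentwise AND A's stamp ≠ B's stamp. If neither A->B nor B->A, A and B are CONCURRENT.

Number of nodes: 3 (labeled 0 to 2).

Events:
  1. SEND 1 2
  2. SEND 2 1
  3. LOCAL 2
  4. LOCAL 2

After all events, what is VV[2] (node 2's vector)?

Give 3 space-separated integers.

Answer: 0 1 4

Derivation:
Initial: VV[0]=[0, 0, 0]
Initial: VV[1]=[0, 0, 0]
Initial: VV[2]=[0, 0, 0]
Event 1: SEND 1->2: VV[1][1]++ -> VV[1]=[0, 1, 0], msg_vec=[0, 1, 0]; VV[2]=max(VV[2],msg_vec) then VV[2][2]++ -> VV[2]=[0, 1, 1]
Event 2: SEND 2->1: VV[2][2]++ -> VV[2]=[0, 1, 2], msg_vec=[0, 1, 2]; VV[1]=max(VV[1],msg_vec) then VV[1][1]++ -> VV[1]=[0, 2, 2]
Event 3: LOCAL 2: VV[2][2]++ -> VV[2]=[0, 1, 3]
Event 4: LOCAL 2: VV[2][2]++ -> VV[2]=[0, 1, 4]
Final vectors: VV[0]=[0, 0, 0]; VV[1]=[0, 2, 2]; VV[2]=[0, 1, 4]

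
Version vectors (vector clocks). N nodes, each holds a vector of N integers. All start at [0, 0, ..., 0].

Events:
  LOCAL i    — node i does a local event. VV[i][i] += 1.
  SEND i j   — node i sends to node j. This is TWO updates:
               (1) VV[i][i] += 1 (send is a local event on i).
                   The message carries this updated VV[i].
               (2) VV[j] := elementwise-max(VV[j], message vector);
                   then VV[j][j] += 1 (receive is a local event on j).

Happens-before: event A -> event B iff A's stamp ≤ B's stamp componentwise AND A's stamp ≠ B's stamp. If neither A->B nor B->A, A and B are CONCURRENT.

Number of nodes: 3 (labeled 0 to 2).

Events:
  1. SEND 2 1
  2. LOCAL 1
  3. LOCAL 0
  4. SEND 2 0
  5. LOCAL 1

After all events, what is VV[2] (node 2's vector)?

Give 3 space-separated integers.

Answer: 0 0 2

Derivation:
Initial: VV[0]=[0, 0, 0]
Initial: VV[1]=[0, 0, 0]
Initial: VV[2]=[0, 0, 0]
Event 1: SEND 2->1: VV[2][2]++ -> VV[2]=[0, 0, 1], msg_vec=[0, 0, 1]; VV[1]=max(VV[1],msg_vec) then VV[1][1]++ -> VV[1]=[0, 1, 1]
Event 2: LOCAL 1: VV[1][1]++ -> VV[1]=[0, 2, 1]
Event 3: LOCAL 0: VV[0][0]++ -> VV[0]=[1, 0, 0]
Event 4: SEND 2->0: VV[2][2]++ -> VV[2]=[0, 0, 2], msg_vec=[0, 0, 2]; VV[0]=max(VV[0],msg_vec) then VV[0][0]++ -> VV[0]=[2, 0, 2]
Event 5: LOCAL 1: VV[1][1]++ -> VV[1]=[0, 3, 1]
Final vectors: VV[0]=[2, 0, 2]; VV[1]=[0, 3, 1]; VV[2]=[0, 0, 2]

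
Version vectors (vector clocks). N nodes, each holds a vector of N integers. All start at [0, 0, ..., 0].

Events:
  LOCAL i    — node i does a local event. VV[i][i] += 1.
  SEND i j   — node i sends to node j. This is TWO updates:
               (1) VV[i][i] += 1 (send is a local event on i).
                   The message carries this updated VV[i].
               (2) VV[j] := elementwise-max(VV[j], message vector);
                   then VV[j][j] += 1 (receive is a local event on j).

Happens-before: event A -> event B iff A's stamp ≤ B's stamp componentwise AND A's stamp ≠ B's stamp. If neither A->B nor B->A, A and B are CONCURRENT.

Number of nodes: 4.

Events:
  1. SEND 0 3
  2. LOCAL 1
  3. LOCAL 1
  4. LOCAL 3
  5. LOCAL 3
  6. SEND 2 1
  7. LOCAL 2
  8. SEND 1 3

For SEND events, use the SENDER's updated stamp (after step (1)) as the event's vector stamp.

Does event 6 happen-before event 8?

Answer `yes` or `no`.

Answer: yes

Derivation:
Initial: VV[0]=[0, 0, 0, 0]
Initial: VV[1]=[0, 0, 0, 0]
Initial: VV[2]=[0, 0, 0, 0]
Initial: VV[3]=[0, 0, 0, 0]
Event 1: SEND 0->3: VV[0][0]++ -> VV[0]=[1, 0, 0, 0], msg_vec=[1, 0, 0, 0]; VV[3]=max(VV[3],msg_vec) then VV[3][3]++ -> VV[3]=[1, 0, 0, 1]
Event 2: LOCAL 1: VV[1][1]++ -> VV[1]=[0, 1, 0, 0]
Event 3: LOCAL 1: VV[1][1]++ -> VV[1]=[0, 2, 0, 0]
Event 4: LOCAL 3: VV[3][3]++ -> VV[3]=[1, 0, 0, 2]
Event 5: LOCAL 3: VV[3][3]++ -> VV[3]=[1, 0, 0, 3]
Event 6: SEND 2->1: VV[2][2]++ -> VV[2]=[0, 0, 1, 0], msg_vec=[0, 0, 1, 0]; VV[1]=max(VV[1],msg_vec) then VV[1][1]++ -> VV[1]=[0, 3, 1, 0]
Event 7: LOCAL 2: VV[2][2]++ -> VV[2]=[0, 0, 2, 0]
Event 8: SEND 1->3: VV[1][1]++ -> VV[1]=[0, 4, 1, 0], msg_vec=[0, 4, 1, 0]; VV[3]=max(VV[3],msg_vec) then VV[3][3]++ -> VV[3]=[1, 4, 1, 4]
Event 6 stamp: [0, 0, 1, 0]
Event 8 stamp: [0, 4, 1, 0]
[0, 0, 1, 0] <= [0, 4, 1, 0]? True. Equal? False. Happens-before: True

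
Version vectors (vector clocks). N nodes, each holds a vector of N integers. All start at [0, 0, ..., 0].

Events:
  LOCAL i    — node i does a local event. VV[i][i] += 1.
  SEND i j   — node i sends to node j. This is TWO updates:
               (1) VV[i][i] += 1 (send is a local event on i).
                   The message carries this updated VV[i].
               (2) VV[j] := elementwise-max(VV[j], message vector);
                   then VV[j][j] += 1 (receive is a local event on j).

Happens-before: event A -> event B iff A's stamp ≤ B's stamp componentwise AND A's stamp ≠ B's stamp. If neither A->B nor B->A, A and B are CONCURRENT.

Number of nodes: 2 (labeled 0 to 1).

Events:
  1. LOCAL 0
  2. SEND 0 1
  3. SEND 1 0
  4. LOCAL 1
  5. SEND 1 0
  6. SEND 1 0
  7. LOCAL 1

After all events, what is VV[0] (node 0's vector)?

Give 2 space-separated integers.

Answer: 5 5

Derivation:
Initial: VV[0]=[0, 0]
Initial: VV[1]=[0, 0]
Event 1: LOCAL 0: VV[0][0]++ -> VV[0]=[1, 0]
Event 2: SEND 0->1: VV[0][0]++ -> VV[0]=[2, 0], msg_vec=[2, 0]; VV[1]=max(VV[1],msg_vec) then VV[1][1]++ -> VV[1]=[2, 1]
Event 3: SEND 1->0: VV[1][1]++ -> VV[1]=[2, 2], msg_vec=[2, 2]; VV[0]=max(VV[0],msg_vec) then VV[0][0]++ -> VV[0]=[3, 2]
Event 4: LOCAL 1: VV[1][1]++ -> VV[1]=[2, 3]
Event 5: SEND 1->0: VV[1][1]++ -> VV[1]=[2, 4], msg_vec=[2, 4]; VV[0]=max(VV[0],msg_vec) then VV[0][0]++ -> VV[0]=[4, 4]
Event 6: SEND 1->0: VV[1][1]++ -> VV[1]=[2, 5], msg_vec=[2, 5]; VV[0]=max(VV[0],msg_vec) then VV[0][0]++ -> VV[0]=[5, 5]
Event 7: LOCAL 1: VV[1][1]++ -> VV[1]=[2, 6]
Final vectors: VV[0]=[5, 5]; VV[1]=[2, 6]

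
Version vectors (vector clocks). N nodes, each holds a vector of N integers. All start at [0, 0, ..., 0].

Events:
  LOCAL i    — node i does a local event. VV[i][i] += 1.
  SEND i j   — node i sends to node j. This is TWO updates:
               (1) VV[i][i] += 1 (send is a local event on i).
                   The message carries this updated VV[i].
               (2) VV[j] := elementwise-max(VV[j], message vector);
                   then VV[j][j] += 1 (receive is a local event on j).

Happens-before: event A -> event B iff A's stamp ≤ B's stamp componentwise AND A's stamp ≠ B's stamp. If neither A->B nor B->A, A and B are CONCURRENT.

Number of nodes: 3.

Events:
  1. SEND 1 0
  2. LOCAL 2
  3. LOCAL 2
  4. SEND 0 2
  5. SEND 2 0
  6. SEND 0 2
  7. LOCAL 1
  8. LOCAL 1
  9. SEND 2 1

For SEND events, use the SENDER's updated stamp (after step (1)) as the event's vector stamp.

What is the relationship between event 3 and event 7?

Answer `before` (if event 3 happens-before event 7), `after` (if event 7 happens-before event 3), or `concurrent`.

Answer: concurrent

Derivation:
Initial: VV[0]=[0, 0, 0]
Initial: VV[1]=[0, 0, 0]
Initial: VV[2]=[0, 0, 0]
Event 1: SEND 1->0: VV[1][1]++ -> VV[1]=[0, 1, 0], msg_vec=[0, 1, 0]; VV[0]=max(VV[0],msg_vec) then VV[0][0]++ -> VV[0]=[1, 1, 0]
Event 2: LOCAL 2: VV[2][2]++ -> VV[2]=[0, 0, 1]
Event 3: LOCAL 2: VV[2][2]++ -> VV[2]=[0, 0, 2]
Event 4: SEND 0->2: VV[0][0]++ -> VV[0]=[2, 1, 0], msg_vec=[2, 1, 0]; VV[2]=max(VV[2],msg_vec) then VV[2][2]++ -> VV[2]=[2, 1, 3]
Event 5: SEND 2->0: VV[2][2]++ -> VV[2]=[2, 1, 4], msg_vec=[2, 1, 4]; VV[0]=max(VV[0],msg_vec) then VV[0][0]++ -> VV[0]=[3, 1, 4]
Event 6: SEND 0->2: VV[0][0]++ -> VV[0]=[4, 1, 4], msg_vec=[4, 1, 4]; VV[2]=max(VV[2],msg_vec) then VV[2][2]++ -> VV[2]=[4, 1, 5]
Event 7: LOCAL 1: VV[1][1]++ -> VV[1]=[0, 2, 0]
Event 8: LOCAL 1: VV[1][1]++ -> VV[1]=[0, 3, 0]
Event 9: SEND 2->1: VV[2][2]++ -> VV[2]=[4, 1, 6], msg_vec=[4, 1, 6]; VV[1]=max(VV[1],msg_vec) then VV[1][1]++ -> VV[1]=[4, 4, 6]
Event 3 stamp: [0, 0, 2]
Event 7 stamp: [0, 2, 0]
[0, 0, 2] <= [0, 2, 0]? False
[0, 2, 0] <= [0, 0, 2]? False
Relation: concurrent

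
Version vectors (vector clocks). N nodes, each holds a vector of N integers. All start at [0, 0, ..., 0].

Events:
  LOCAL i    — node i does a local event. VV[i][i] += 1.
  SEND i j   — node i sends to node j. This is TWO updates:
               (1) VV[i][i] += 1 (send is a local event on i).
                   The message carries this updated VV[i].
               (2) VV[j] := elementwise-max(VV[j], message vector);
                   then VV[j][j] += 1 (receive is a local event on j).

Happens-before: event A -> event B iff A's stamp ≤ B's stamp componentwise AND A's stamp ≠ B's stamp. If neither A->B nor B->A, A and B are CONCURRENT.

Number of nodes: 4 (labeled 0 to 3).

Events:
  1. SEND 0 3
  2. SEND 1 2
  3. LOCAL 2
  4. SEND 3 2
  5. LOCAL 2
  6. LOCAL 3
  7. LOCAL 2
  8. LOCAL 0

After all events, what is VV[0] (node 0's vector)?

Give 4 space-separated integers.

Answer: 2 0 0 0

Derivation:
Initial: VV[0]=[0, 0, 0, 0]
Initial: VV[1]=[0, 0, 0, 0]
Initial: VV[2]=[0, 0, 0, 0]
Initial: VV[3]=[0, 0, 0, 0]
Event 1: SEND 0->3: VV[0][0]++ -> VV[0]=[1, 0, 0, 0], msg_vec=[1, 0, 0, 0]; VV[3]=max(VV[3],msg_vec) then VV[3][3]++ -> VV[3]=[1, 0, 0, 1]
Event 2: SEND 1->2: VV[1][1]++ -> VV[1]=[0, 1, 0, 0], msg_vec=[0, 1, 0, 0]; VV[2]=max(VV[2],msg_vec) then VV[2][2]++ -> VV[2]=[0, 1, 1, 0]
Event 3: LOCAL 2: VV[2][2]++ -> VV[2]=[0, 1, 2, 0]
Event 4: SEND 3->2: VV[3][3]++ -> VV[3]=[1, 0, 0, 2], msg_vec=[1, 0, 0, 2]; VV[2]=max(VV[2],msg_vec) then VV[2][2]++ -> VV[2]=[1, 1, 3, 2]
Event 5: LOCAL 2: VV[2][2]++ -> VV[2]=[1, 1, 4, 2]
Event 6: LOCAL 3: VV[3][3]++ -> VV[3]=[1, 0, 0, 3]
Event 7: LOCAL 2: VV[2][2]++ -> VV[2]=[1, 1, 5, 2]
Event 8: LOCAL 0: VV[0][0]++ -> VV[0]=[2, 0, 0, 0]
Final vectors: VV[0]=[2, 0, 0, 0]; VV[1]=[0, 1, 0, 0]; VV[2]=[1, 1, 5, 2]; VV[3]=[1, 0, 0, 3]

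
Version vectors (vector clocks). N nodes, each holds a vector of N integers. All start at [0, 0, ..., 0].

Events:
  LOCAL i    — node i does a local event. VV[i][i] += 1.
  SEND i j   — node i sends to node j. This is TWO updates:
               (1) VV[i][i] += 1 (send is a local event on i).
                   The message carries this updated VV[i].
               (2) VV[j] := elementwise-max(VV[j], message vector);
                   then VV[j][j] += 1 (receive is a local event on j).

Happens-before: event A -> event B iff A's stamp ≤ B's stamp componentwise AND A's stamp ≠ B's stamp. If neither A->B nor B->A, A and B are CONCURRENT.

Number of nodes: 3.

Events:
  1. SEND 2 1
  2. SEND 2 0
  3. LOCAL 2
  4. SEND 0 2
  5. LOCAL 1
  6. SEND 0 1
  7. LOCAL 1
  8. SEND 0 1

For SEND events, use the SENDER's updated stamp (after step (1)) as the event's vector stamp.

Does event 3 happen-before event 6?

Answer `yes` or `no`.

Initial: VV[0]=[0, 0, 0]
Initial: VV[1]=[0, 0, 0]
Initial: VV[2]=[0, 0, 0]
Event 1: SEND 2->1: VV[2][2]++ -> VV[2]=[0, 0, 1], msg_vec=[0, 0, 1]; VV[1]=max(VV[1],msg_vec) then VV[1][1]++ -> VV[1]=[0, 1, 1]
Event 2: SEND 2->0: VV[2][2]++ -> VV[2]=[0, 0, 2], msg_vec=[0, 0, 2]; VV[0]=max(VV[0],msg_vec) then VV[0][0]++ -> VV[0]=[1, 0, 2]
Event 3: LOCAL 2: VV[2][2]++ -> VV[2]=[0, 0, 3]
Event 4: SEND 0->2: VV[0][0]++ -> VV[0]=[2, 0, 2], msg_vec=[2, 0, 2]; VV[2]=max(VV[2],msg_vec) then VV[2][2]++ -> VV[2]=[2, 0, 4]
Event 5: LOCAL 1: VV[1][1]++ -> VV[1]=[0, 2, 1]
Event 6: SEND 0->1: VV[0][0]++ -> VV[0]=[3, 0, 2], msg_vec=[3, 0, 2]; VV[1]=max(VV[1],msg_vec) then VV[1][1]++ -> VV[1]=[3, 3, 2]
Event 7: LOCAL 1: VV[1][1]++ -> VV[1]=[3, 4, 2]
Event 8: SEND 0->1: VV[0][0]++ -> VV[0]=[4, 0, 2], msg_vec=[4, 0, 2]; VV[1]=max(VV[1],msg_vec) then VV[1][1]++ -> VV[1]=[4, 5, 2]
Event 3 stamp: [0, 0, 3]
Event 6 stamp: [3, 0, 2]
[0, 0, 3] <= [3, 0, 2]? False. Equal? False. Happens-before: False

Answer: no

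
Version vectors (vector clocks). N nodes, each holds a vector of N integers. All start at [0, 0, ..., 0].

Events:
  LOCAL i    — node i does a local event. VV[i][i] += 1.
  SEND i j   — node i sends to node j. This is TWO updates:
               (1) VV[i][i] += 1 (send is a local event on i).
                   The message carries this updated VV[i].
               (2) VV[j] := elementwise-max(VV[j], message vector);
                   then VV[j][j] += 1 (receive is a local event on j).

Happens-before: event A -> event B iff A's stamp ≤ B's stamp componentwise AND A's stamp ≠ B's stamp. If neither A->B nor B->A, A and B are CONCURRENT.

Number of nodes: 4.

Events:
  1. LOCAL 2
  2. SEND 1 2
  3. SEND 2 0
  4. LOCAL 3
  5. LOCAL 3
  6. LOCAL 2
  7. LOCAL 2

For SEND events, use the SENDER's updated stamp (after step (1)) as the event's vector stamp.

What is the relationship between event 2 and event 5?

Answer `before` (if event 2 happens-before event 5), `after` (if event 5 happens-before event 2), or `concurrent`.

Answer: concurrent

Derivation:
Initial: VV[0]=[0, 0, 0, 0]
Initial: VV[1]=[0, 0, 0, 0]
Initial: VV[2]=[0, 0, 0, 0]
Initial: VV[3]=[0, 0, 0, 0]
Event 1: LOCAL 2: VV[2][2]++ -> VV[2]=[0, 0, 1, 0]
Event 2: SEND 1->2: VV[1][1]++ -> VV[1]=[0, 1, 0, 0], msg_vec=[0, 1, 0, 0]; VV[2]=max(VV[2],msg_vec) then VV[2][2]++ -> VV[2]=[0, 1, 2, 0]
Event 3: SEND 2->0: VV[2][2]++ -> VV[2]=[0, 1, 3, 0], msg_vec=[0, 1, 3, 0]; VV[0]=max(VV[0],msg_vec) then VV[0][0]++ -> VV[0]=[1, 1, 3, 0]
Event 4: LOCAL 3: VV[3][3]++ -> VV[3]=[0, 0, 0, 1]
Event 5: LOCAL 3: VV[3][3]++ -> VV[3]=[0, 0, 0, 2]
Event 6: LOCAL 2: VV[2][2]++ -> VV[2]=[0, 1, 4, 0]
Event 7: LOCAL 2: VV[2][2]++ -> VV[2]=[0, 1, 5, 0]
Event 2 stamp: [0, 1, 0, 0]
Event 5 stamp: [0, 0, 0, 2]
[0, 1, 0, 0] <= [0, 0, 0, 2]? False
[0, 0, 0, 2] <= [0, 1, 0, 0]? False
Relation: concurrent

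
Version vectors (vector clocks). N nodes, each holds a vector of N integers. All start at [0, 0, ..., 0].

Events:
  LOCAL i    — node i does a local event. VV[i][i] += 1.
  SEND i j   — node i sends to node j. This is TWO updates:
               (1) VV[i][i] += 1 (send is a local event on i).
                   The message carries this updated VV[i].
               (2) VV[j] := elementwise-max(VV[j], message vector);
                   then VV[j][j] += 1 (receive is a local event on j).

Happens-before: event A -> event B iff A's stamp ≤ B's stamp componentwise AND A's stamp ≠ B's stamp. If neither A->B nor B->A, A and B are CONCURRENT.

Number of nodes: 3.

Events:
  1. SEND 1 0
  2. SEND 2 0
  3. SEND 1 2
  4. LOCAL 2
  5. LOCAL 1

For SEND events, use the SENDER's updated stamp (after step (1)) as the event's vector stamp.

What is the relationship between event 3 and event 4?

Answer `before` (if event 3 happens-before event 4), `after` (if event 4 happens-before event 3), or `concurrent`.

Initial: VV[0]=[0, 0, 0]
Initial: VV[1]=[0, 0, 0]
Initial: VV[2]=[0, 0, 0]
Event 1: SEND 1->0: VV[1][1]++ -> VV[1]=[0, 1, 0], msg_vec=[0, 1, 0]; VV[0]=max(VV[0],msg_vec) then VV[0][0]++ -> VV[0]=[1, 1, 0]
Event 2: SEND 2->0: VV[2][2]++ -> VV[2]=[0, 0, 1], msg_vec=[0, 0, 1]; VV[0]=max(VV[0],msg_vec) then VV[0][0]++ -> VV[0]=[2, 1, 1]
Event 3: SEND 1->2: VV[1][1]++ -> VV[1]=[0, 2, 0], msg_vec=[0, 2, 0]; VV[2]=max(VV[2],msg_vec) then VV[2][2]++ -> VV[2]=[0, 2, 2]
Event 4: LOCAL 2: VV[2][2]++ -> VV[2]=[0, 2, 3]
Event 5: LOCAL 1: VV[1][1]++ -> VV[1]=[0, 3, 0]
Event 3 stamp: [0, 2, 0]
Event 4 stamp: [0, 2, 3]
[0, 2, 0] <= [0, 2, 3]? True
[0, 2, 3] <= [0, 2, 0]? False
Relation: before

Answer: before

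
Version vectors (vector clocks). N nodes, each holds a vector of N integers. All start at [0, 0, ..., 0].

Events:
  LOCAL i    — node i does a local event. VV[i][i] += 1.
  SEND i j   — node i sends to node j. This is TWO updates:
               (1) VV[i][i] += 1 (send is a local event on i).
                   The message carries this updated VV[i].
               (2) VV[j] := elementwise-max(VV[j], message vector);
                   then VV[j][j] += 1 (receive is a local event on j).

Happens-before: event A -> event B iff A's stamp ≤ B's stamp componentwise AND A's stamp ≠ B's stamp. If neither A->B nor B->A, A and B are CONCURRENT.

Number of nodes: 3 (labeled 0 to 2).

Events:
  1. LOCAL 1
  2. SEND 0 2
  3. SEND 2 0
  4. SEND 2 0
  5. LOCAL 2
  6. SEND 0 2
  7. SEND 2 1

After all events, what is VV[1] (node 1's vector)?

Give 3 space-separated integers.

Answer: 4 2 6

Derivation:
Initial: VV[0]=[0, 0, 0]
Initial: VV[1]=[0, 0, 0]
Initial: VV[2]=[0, 0, 0]
Event 1: LOCAL 1: VV[1][1]++ -> VV[1]=[0, 1, 0]
Event 2: SEND 0->2: VV[0][0]++ -> VV[0]=[1, 0, 0], msg_vec=[1, 0, 0]; VV[2]=max(VV[2],msg_vec) then VV[2][2]++ -> VV[2]=[1, 0, 1]
Event 3: SEND 2->0: VV[2][2]++ -> VV[2]=[1, 0, 2], msg_vec=[1, 0, 2]; VV[0]=max(VV[0],msg_vec) then VV[0][0]++ -> VV[0]=[2, 0, 2]
Event 4: SEND 2->0: VV[2][2]++ -> VV[2]=[1, 0, 3], msg_vec=[1, 0, 3]; VV[0]=max(VV[0],msg_vec) then VV[0][0]++ -> VV[0]=[3, 0, 3]
Event 5: LOCAL 2: VV[2][2]++ -> VV[2]=[1, 0, 4]
Event 6: SEND 0->2: VV[0][0]++ -> VV[0]=[4, 0, 3], msg_vec=[4, 0, 3]; VV[2]=max(VV[2],msg_vec) then VV[2][2]++ -> VV[2]=[4, 0, 5]
Event 7: SEND 2->1: VV[2][2]++ -> VV[2]=[4, 0, 6], msg_vec=[4, 0, 6]; VV[1]=max(VV[1],msg_vec) then VV[1][1]++ -> VV[1]=[4, 2, 6]
Final vectors: VV[0]=[4, 0, 3]; VV[1]=[4, 2, 6]; VV[2]=[4, 0, 6]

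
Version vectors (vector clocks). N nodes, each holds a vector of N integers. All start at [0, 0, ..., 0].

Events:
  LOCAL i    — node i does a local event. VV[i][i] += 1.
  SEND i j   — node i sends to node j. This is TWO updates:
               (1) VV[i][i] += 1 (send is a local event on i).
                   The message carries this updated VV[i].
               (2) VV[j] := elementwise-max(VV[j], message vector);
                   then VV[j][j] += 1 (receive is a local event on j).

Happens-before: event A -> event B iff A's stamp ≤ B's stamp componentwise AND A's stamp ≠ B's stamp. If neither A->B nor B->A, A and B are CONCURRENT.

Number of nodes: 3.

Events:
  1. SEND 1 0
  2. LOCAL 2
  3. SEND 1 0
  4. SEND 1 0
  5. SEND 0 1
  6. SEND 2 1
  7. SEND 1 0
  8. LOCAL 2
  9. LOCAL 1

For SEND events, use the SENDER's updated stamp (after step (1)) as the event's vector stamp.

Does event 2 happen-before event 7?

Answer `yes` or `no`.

Initial: VV[0]=[0, 0, 0]
Initial: VV[1]=[0, 0, 0]
Initial: VV[2]=[0, 0, 0]
Event 1: SEND 1->0: VV[1][1]++ -> VV[1]=[0, 1, 0], msg_vec=[0, 1, 0]; VV[0]=max(VV[0],msg_vec) then VV[0][0]++ -> VV[0]=[1, 1, 0]
Event 2: LOCAL 2: VV[2][2]++ -> VV[2]=[0, 0, 1]
Event 3: SEND 1->0: VV[1][1]++ -> VV[1]=[0, 2, 0], msg_vec=[0, 2, 0]; VV[0]=max(VV[0],msg_vec) then VV[0][0]++ -> VV[0]=[2, 2, 0]
Event 4: SEND 1->0: VV[1][1]++ -> VV[1]=[0, 3, 0], msg_vec=[0, 3, 0]; VV[0]=max(VV[0],msg_vec) then VV[0][0]++ -> VV[0]=[3, 3, 0]
Event 5: SEND 0->1: VV[0][0]++ -> VV[0]=[4, 3, 0], msg_vec=[4, 3, 0]; VV[1]=max(VV[1],msg_vec) then VV[1][1]++ -> VV[1]=[4, 4, 0]
Event 6: SEND 2->1: VV[2][2]++ -> VV[2]=[0, 0, 2], msg_vec=[0, 0, 2]; VV[1]=max(VV[1],msg_vec) then VV[1][1]++ -> VV[1]=[4, 5, 2]
Event 7: SEND 1->0: VV[1][1]++ -> VV[1]=[4, 6, 2], msg_vec=[4, 6, 2]; VV[0]=max(VV[0],msg_vec) then VV[0][0]++ -> VV[0]=[5, 6, 2]
Event 8: LOCAL 2: VV[2][2]++ -> VV[2]=[0, 0, 3]
Event 9: LOCAL 1: VV[1][1]++ -> VV[1]=[4, 7, 2]
Event 2 stamp: [0, 0, 1]
Event 7 stamp: [4, 6, 2]
[0, 0, 1] <= [4, 6, 2]? True. Equal? False. Happens-before: True

Answer: yes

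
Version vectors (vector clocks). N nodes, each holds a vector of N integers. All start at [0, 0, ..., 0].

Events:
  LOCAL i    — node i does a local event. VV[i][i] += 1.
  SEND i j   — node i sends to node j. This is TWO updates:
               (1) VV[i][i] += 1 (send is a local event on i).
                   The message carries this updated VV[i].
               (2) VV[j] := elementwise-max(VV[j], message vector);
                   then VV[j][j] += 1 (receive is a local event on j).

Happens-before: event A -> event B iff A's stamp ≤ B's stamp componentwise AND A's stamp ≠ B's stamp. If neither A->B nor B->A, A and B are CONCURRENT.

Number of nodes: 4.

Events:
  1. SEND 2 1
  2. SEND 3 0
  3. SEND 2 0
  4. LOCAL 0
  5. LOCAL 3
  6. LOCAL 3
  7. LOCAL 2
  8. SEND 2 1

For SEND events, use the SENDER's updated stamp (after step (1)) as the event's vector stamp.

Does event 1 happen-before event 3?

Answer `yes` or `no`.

Answer: yes

Derivation:
Initial: VV[0]=[0, 0, 0, 0]
Initial: VV[1]=[0, 0, 0, 0]
Initial: VV[2]=[0, 0, 0, 0]
Initial: VV[3]=[0, 0, 0, 0]
Event 1: SEND 2->1: VV[2][2]++ -> VV[2]=[0, 0, 1, 0], msg_vec=[0, 0, 1, 0]; VV[1]=max(VV[1],msg_vec) then VV[1][1]++ -> VV[1]=[0, 1, 1, 0]
Event 2: SEND 3->0: VV[3][3]++ -> VV[3]=[0, 0, 0, 1], msg_vec=[0, 0, 0, 1]; VV[0]=max(VV[0],msg_vec) then VV[0][0]++ -> VV[0]=[1, 0, 0, 1]
Event 3: SEND 2->0: VV[2][2]++ -> VV[2]=[0, 0, 2, 0], msg_vec=[0, 0, 2, 0]; VV[0]=max(VV[0],msg_vec) then VV[0][0]++ -> VV[0]=[2, 0, 2, 1]
Event 4: LOCAL 0: VV[0][0]++ -> VV[0]=[3, 0, 2, 1]
Event 5: LOCAL 3: VV[3][3]++ -> VV[3]=[0, 0, 0, 2]
Event 6: LOCAL 3: VV[3][3]++ -> VV[3]=[0, 0, 0, 3]
Event 7: LOCAL 2: VV[2][2]++ -> VV[2]=[0, 0, 3, 0]
Event 8: SEND 2->1: VV[2][2]++ -> VV[2]=[0, 0, 4, 0], msg_vec=[0, 0, 4, 0]; VV[1]=max(VV[1],msg_vec) then VV[1][1]++ -> VV[1]=[0, 2, 4, 0]
Event 1 stamp: [0, 0, 1, 0]
Event 3 stamp: [0, 0, 2, 0]
[0, 0, 1, 0] <= [0, 0, 2, 0]? True. Equal? False. Happens-before: True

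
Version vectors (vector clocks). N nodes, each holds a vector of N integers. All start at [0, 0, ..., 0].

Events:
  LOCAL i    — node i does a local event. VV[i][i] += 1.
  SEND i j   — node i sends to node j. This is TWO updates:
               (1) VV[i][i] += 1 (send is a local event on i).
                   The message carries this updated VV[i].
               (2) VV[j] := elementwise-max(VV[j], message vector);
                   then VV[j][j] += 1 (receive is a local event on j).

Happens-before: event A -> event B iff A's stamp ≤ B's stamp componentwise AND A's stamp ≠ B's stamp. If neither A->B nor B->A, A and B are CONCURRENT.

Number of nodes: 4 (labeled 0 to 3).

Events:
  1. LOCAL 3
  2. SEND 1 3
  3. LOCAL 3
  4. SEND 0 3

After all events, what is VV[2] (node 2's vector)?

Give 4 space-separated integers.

Initial: VV[0]=[0, 0, 0, 0]
Initial: VV[1]=[0, 0, 0, 0]
Initial: VV[2]=[0, 0, 0, 0]
Initial: VV[3]=[0, 0, 0, 0]
Event 1: LOCAL 3: VV[3][3]++ -> VV[3]=[0, 0, 0, 1]
Event 2: SEND 1->3: VV[1][1]++ -> VV[1]=[0, 1, 0, 0], msg_vec=[0, 1, 0, 0]; VV[3]=max(VV[3],msg_vec) then VV[3][3]++ -> VV[3]=[0, 1, 0, 2]
Event 3: LOCAL 3: VV[3][3]++ -> VV[3]=[0, 1, 0, 3]
Event 4: SEND 0->3: VV[0][0]++ -> VV[0]=[1, 0, 0, 0], msg_vec=[1, 0, 0, 0]; VV[3]=max(VV[3],msg_vec) then VV[3][3]++ -> VV[3]=[1, 1, 0, 4]
Final vectors: VV[0]=[1, 0, 0, 0]; VV[1]=[0, 1, 0, 0]; VV[2]=[0, 0, 0, 0]; VV[3]=[1, 1, 0, 4]

Answer: 0 0 0 0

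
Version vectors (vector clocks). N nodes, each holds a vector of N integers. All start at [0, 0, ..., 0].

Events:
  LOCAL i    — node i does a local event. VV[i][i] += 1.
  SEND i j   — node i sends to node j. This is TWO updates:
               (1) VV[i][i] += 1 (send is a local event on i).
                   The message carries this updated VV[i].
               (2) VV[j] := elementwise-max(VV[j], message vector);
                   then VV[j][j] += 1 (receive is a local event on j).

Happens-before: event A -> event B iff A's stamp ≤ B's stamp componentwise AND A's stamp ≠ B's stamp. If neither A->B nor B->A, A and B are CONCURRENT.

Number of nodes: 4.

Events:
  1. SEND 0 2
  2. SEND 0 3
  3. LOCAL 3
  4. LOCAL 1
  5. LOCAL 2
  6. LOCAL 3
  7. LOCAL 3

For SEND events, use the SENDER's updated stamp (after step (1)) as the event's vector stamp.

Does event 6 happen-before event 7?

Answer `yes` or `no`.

Initial: VV[0]=[0, 0, 0, 0]
Initial: VV[1]=[0, 0, 0, 0]
Initial: VV[2]=[0, 0, 0, 0]
Initial: VV[3]=[0, 0, 0, 0]
Event 1: SEND 0->2: VV[0][0]++ -> VV[0]=[1, 0, 0, 0], msg_vec=[1, 0, 0, 0]; VV[2]=max(VV[2],msg_vec) then VV[2][2]++ -> VV[2]=[1, 0, 1, 0]
Event 2: SEND 0->3: VV[0][0]++ -> VV[0]=[2, 0, 0, 0], msg_vec=[2, 0, 0, 0]; VV[3]=max(VV[3],msg_vec) then VV[3][3]++ -> VV[3]=[2, 0, 0, 1]
Event 3: LOCAL 3: VV[3][3]++ -> VV[3]=[2, 0, 0, 2]
Event 4: LOCAL 1: VV[1][1]++ -> VV[1]=[0, 1, 0, 0]
Event 5: LOCAL 2: VV[2][2]++ -> VV[2]=[1, 0, 2, 0]
Event 6: LOCAL 3: VV[3][3]++ -> VV[3]=[2, 0, 0, 3]
Event 7: LOCAL 3: VV[3][3]++ -> VV[3]=[2, 0, 0, 4]
Event 6 stamp: [2, 0, 0, 3]
Event 7 stamp: [2, 0, 0, 4]
[2, 0, 0, 3] <= [2, 0, 0, 4]? True. Equal? False. Happens-before: True

Answer: yes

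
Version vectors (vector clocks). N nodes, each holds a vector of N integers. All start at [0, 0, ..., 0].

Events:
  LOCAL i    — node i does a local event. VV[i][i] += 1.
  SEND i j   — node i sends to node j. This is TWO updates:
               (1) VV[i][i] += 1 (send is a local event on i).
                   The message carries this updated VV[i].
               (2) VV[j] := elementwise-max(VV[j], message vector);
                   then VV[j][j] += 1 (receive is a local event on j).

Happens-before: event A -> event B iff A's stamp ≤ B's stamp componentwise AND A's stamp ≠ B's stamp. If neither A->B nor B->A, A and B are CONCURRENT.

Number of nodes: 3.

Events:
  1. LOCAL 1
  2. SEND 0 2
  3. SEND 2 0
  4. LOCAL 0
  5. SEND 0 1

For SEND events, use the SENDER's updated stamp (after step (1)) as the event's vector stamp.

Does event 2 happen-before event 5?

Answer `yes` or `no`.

Initial: VV[0]=[0, 0, 0]
Initial: VV[1]=[0, 0, 0]
Initial: VV[2]=[0, 0, 0]
Event 1: LOCAL 1: VV[1][1]++ -> VV[1]=[0, 1, 0]
Event 2: SEND 0->2: VV[0][0]++ -> VV[0]=[1, 0, 0], msg_vec=[1, 0, 0]; VV[2]=max(VV[2],msg_vec) then VV[2][2]++ -> VV[2]=[1, 0, 1]
Event 3: SEND 2->0: VV[2][2]++ -> VV[2]=[1, 0, 2], msg_vec=[1, 0, 2]; VV[0]=max(VV[0],msg_vec) then VV[0][0]++ -> VV[0]=[2, 0, 2]
Event 4: LOCAL 0: VV[0][0]++ -> VV[0]=[3, 0, 2]
Event 5: SEND 0->1: VV[0][0]++ -> VV[0]=[4, 0, 2], msg_vec=[4, 0, 2]; VV[1]=max(VV[1],msg_vec) then VV[1][1]++ -> VV[1]=[4, 2, 2]
Event 2 stamp: [1, 0, 0]
Event 5 stamp: [4, 0, 2]
[1, 0, 0] <= [4, 0, 2]? True. Equal? False. Happens-before: True

Answer: yes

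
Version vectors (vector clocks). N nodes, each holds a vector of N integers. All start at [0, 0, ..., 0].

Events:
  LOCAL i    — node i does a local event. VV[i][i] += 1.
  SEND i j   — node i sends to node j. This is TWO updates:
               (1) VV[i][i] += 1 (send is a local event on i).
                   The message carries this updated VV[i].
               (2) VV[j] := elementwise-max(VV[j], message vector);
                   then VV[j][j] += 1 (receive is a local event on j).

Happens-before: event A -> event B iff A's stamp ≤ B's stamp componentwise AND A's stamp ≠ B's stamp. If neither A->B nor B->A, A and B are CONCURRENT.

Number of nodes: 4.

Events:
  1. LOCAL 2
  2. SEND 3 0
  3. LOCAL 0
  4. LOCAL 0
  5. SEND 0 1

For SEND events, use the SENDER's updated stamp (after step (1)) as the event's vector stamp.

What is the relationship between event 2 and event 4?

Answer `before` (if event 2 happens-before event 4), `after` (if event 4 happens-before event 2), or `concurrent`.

Initial: VV[0]=[0, 0, 0, 0]
Initial: VV[1]=[0, 0, 0, 0]
Initial: VV[2]=[0, 0, 0, 0]
Initial: VV[3]=[0, 0, 0, 0]
Event 1: LOCAL 2: VV[2][2]++ -> VV[2]=[0, 0, 1, 0]
Event 2: SEND 3->0: VV[3][3]++ -> VV[3]=[0, 0, 0, 1], msg_vec=[0, 0, 0, 1]; VV[0]=max(VV[0],msg_vec) then VV[0][0]++ -> VV[0]=[1, 0, 0, 1]
Event 3: LOCAL 0: VV[0][0]++ -> VV[0]=[2, 0, 0, 1]
Event 4: LOCAL 0: VV[0][0]++ -> VV[0]=[3, 0, 0, 1]
Event 5: SEND 0->1: VV[0][0]++ -> VV[0]=[4, 0, 0, 1], msg_vec=[4, 0, 0, 1]; VV[1]=max(VV[1],msg_vec) then VV[1][1]++ -> VV[1]=[4, 1, 0, 1]
Event 2 stamp: [0, 0, 0, 1]
Event 4 stamp: [3, 0, 0, 1]
[0, 0, 0, 1] <= [3, 0, 0, 1]? True
[3, 0, 0, 1] <= [0, 0, 0, 1]? False
Relation: before

Answer: before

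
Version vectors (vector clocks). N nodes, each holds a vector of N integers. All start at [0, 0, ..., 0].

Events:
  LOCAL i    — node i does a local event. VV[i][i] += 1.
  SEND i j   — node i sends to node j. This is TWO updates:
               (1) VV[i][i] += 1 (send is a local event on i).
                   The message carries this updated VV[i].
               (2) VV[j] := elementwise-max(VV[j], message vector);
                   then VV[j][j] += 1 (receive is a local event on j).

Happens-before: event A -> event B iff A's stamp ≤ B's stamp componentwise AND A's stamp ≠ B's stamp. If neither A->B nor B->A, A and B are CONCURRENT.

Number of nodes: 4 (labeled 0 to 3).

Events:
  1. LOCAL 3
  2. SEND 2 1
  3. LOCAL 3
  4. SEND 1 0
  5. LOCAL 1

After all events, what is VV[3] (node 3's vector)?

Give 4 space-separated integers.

Answer: 0 0 0 2

Derivation:
Initial: VV[0]=[0, 0, 0, 0]
Initial: VV[1]=[0, 0, 0, 0]
Initial: VV[2]=[0, 0, 0, 0]
Initial: VV[3]=[0, 0, 0, 0]
Event 1: LOCAL 3: VV[3][3]++ -> VV[3]=[0, 0, 0, 1]
Event 2: SEND 2->1: VV[2][2]++ -> VV[2]=[0, 0, 1, 0], msg_vec=[0, 0, 1, 0]; VV[1]=max(VV[1],msg_vec) then VV[1][1]++ -> VV[1]=[0, 1, 1, 0]
Event 3: LOCAL 3: VV[3][3]++ -> VV[3]=[0, 0, 0, 2]
Event 4: SEND 1->0: VV[1][1]++ -> VV[1]=[0, 2, 1, 0], msg_vec=[0, 2, 1, 0]; VV[0]=max(VV[0],msg_vec) then VV[0][0]++ -> VV[0]=[1, 2, 1, 0]
Event 5: LOCAL 1: VV[1][1]++ -> VV[1]=[0, 3, 1, 0]
Final vectors: VV[0]=[1, 2, 1, 0]; VV[1]=[0, 3, 1, 0]; VV[2]=[0, 0, 1, 0]; VV[3]=[0, 0, 0, 2]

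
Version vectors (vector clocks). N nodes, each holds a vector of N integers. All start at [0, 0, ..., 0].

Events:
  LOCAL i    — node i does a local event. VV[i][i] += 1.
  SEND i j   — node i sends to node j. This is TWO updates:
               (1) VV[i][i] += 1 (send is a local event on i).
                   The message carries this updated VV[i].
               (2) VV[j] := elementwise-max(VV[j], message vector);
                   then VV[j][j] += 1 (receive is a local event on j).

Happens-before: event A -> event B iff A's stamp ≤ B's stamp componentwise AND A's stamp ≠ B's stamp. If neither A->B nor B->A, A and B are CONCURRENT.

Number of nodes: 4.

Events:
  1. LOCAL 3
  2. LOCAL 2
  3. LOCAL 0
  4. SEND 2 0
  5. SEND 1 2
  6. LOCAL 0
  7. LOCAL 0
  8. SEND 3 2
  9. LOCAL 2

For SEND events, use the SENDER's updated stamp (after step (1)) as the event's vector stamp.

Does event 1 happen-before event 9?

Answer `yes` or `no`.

Initial: VV[0]=[0, 0, 0, 0]
Initial: VV[1]=[0, 0, 0, 0]
Initial: VV[2]=[0, 0, 0, 0]
Initial: VV[3]=[0, 0, 0, 0]
Event 1: LOCAL 3: VV[3][3]++ -> VV[3]=[0, 0, 0, 1]
Event 2: LOCAL 2: VV[2][2]++ -> VV[2]=[0, 0, 1, 0]
Event 3: LOCAL 0: VV[0][0]++ -> VV[0]=[1, 0, 0, 0]
Event 4: SEND 2->0: VV[2][2]++ -> VV[2]=[0, 0, 2, 0], msg_vec=[0, 0, 2, 0]; VV[0]=max(VV[0],msg_vec) then VV[0][0]++ -> VV[0]=[2, 0, 2, 0]
Event 5: SEND 1->2: VV[1][1]++ -> VV[1]=[0, 1, 0, 0], msg_vec=[0, 1, 0, 0]; VV[2]=max(VV[2],msg_vec) then VV[2][2]++ -> VV[2]=[0, 1, 3, 0]
Event 6: LOCAL 0: VV[0][0]++ -> VV[0]=[3, 0, 2, 0]
Event 7: LOCAL 0: VV[0][0]++ -> VV[0]=[4, 0, 2, 0]
Event 8: SEND 3->2: VV[3][3]++ -> VV[3]=[0, 0, 0, 2], msg_vec=[0, 0, 0, 2]; VV[2]=max(VV[2],msg_vec) then VV[2][2]++ -> VV[2]=[0, 1, 4, 2]
Event 9: LOCAL 2: VV[2][2]++ -> VV[2]=[0, 1, 5, 2]
Event 1 stamp: [0, 0, 0, 1]
Event 9 stamp: [0, 1, 5, 2]
[0, 0, 0, 1] <= [0, 1, 5, 2]? True. Equal? False. Happens-before: True

Answer: yes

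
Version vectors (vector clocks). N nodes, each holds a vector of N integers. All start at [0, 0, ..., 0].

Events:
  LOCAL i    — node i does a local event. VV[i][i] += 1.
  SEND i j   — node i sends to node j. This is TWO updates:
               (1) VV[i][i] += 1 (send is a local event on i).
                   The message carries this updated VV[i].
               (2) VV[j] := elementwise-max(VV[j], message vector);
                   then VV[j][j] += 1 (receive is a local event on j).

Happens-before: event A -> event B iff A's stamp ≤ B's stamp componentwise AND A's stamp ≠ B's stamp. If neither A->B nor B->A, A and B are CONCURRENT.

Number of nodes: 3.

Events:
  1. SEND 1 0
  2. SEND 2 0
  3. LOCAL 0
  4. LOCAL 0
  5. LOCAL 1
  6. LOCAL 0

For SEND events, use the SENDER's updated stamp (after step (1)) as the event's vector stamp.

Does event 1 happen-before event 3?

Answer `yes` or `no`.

Answer: yes

Derivation:
Initial: VV[0]=[0, 0, 0]
Initial: VV[1]=[0, 0, 0]
Initial: VV[2]=[0, 0, 0]
Event 1: SEND 1->0: VV[1][1]++ -> VV[1]=[0, 1, 0], msg_vec=[0, 1, 0]; VV[0]=max(VV[0],msg_vec) then VV[0][0]++ -> VV[0]=[1, 1, 0]
Event 2: SEND 2->0: VV[2][2]++ -> VV[2]=[0, 0, 1], msg_vec=[0, 0, 1]; VV[0]=max(VV[0],msg_vec) then VV[0][0]++ -> VV[0]=[2, 1, 1]
Event 3: LOCAL 0: VV[0][0]++ -> VV[0]=[3, 1, 1]
Event 4: LOCAL 0: VV[0][0]++ -> VV[0]=[4, 1, 1]
Event 5: LOCAL 1: VV[1][1]++ -> VV[1]=[0, 2, 0]
Event 6: LOCAL 0: VV[0][0]++ -> VV[0]=[5, 1, 1]
Event 1 stamp: [0, 1, 0]
Event 3 stamp: [3, 1, 1]
[0, 1, 0] <= [3, 1, 1]? True. Equal? False. Happens-before: True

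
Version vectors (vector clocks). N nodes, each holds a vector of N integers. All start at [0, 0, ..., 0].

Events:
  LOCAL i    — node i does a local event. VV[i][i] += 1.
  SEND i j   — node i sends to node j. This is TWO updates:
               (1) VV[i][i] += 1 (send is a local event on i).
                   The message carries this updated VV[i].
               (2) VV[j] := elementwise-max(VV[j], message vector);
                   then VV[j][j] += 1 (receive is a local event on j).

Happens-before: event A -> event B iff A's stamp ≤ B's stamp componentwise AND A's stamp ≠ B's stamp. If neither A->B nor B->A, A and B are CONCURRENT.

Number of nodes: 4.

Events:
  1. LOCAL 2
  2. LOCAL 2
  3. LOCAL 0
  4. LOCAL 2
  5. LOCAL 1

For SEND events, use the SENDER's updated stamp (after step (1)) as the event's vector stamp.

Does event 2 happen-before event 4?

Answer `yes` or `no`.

Initial: VV[0]=[0, 0, 0, 0]
Initial: VV[1]=[0, 0, 0, 0]
Initial: VV[2]=[0, 0, 0, 0]
Initial: VV[3]=[0, 0, 0, 0]
Event 1: LOCAL 2: VV[2][2]++ -> VV[2]=[0, 0, 1, 0]
Event 2: LOCAL 2: VV[2][2]++ -> VV[2]=[0, 0, 2, 0]
Event 3: LOCAL 0: VV[0][0]++ -> VV[0]=[1, 0, 0, 0]
Event 4: LOCAL 2: VV[2][2]++ -> VV[2]=[0, 0, 3, 0]
Event 5: LOCAL 1: VV[1][1]++ -> VV[1]=[0, 1, 0, 0]
Event 2 stamp: [0, 0, 2, 0]
Event 4 stamp: [0, 0, 3, 0]
[0, 0, 2, 0] <= [0, 0, 3, 0]? True. Equal? False. Happens-before: True

Answer: yes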